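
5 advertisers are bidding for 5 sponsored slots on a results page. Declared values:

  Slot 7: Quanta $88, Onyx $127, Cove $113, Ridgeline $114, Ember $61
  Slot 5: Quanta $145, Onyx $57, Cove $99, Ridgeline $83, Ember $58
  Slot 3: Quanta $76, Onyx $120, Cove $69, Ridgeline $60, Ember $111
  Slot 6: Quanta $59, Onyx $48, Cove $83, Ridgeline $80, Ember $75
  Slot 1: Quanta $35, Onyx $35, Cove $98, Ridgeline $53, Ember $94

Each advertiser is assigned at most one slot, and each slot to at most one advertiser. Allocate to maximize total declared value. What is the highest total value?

This is a one-to-one assignment (maximum-weight bipartite matching).
Optimal: Quanta→Slot 5 ($145), Onyx→Slot 7 ($127), Cove→Slot 1 ($98), Ridgeline→Slot 6 ($80), Ember→Slot 3 ($111) — total 145+127+98+80+111 = $561.
Column-greedy (each slot in turn goes to its best remaining advertiser) gives $519, worse by 42.
Swapping Ember↔Cove (Ember→Slot 1 $94, Cove→Slot 3 $69) loses 46.
No other one-to-one assignment exceeds $561.

Max total: $561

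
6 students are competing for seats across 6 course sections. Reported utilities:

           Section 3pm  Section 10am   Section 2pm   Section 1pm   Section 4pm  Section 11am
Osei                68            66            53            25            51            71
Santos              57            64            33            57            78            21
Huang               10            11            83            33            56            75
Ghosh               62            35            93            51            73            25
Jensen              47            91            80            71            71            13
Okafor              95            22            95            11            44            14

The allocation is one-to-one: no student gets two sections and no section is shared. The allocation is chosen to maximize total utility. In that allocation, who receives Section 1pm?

This is the linear assignment problem.
Optimal: Osei→Section 10am (66 points), Santos→Section 4pm (78 points), Huang→Section 11am (75 points), Ghosh→Section 2pm (93 points), Jensen→Section 1pm (71 points), Okafor→Section 3pm (95 points) — total 66+78+75+93+71+95 = 478 points.
Column-greedy (each section in turn goes to its best remaining student) gives 463 points, worse by 15.
No other one-to-one assignment exceeds 478 points.
Jensen's own top section is Section 10am (91 points), but forcing Jensen→Section 10am and reassigning the rest optimally gives only 470 points — worse by 8.

Jensen receives Section 1pm.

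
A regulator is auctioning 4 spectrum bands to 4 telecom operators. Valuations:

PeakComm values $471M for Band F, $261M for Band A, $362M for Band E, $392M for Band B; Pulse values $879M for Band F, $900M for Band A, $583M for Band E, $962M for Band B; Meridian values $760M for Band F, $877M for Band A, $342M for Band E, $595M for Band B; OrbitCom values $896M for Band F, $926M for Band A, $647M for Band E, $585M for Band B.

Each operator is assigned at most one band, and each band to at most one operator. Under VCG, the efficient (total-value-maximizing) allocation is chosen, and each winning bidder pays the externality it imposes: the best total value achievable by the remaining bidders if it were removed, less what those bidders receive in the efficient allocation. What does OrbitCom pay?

Efficient allocation: PeakComm→Band E ($362M), Pulse→Band B ($962M), Meridian→Band A ($877M), OrbitCom→Band F ($896M); total welfare W = $3097M.
OrbitCom receives Band F at value $896M, so the others get W − 896 = $2201M.
Without OrbitCom: best allocation of the remaining 3 bidders over all 4 bands is PeakComm→Band F ($471M), Pulse→Band B ($962M), Meridian→Band A ($877M), total $2310M.
VCG payment = (others' best without OrbitCom) − (others' welfare with OrbitCom) = 2310 − 2201 = $109M.

OrbitCom pays $109M.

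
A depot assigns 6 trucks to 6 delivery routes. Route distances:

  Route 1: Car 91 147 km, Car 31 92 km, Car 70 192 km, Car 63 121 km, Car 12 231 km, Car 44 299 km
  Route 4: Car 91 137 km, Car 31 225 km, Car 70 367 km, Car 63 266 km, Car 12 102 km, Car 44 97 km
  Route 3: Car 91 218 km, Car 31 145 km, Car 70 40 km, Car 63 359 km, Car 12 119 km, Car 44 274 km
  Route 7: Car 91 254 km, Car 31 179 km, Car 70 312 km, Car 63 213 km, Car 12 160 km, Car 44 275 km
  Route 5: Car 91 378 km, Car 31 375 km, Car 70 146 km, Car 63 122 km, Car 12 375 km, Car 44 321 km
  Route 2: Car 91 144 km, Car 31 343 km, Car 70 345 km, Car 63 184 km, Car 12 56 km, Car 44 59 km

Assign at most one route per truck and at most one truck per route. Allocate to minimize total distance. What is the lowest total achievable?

Minimum total: 610 km

Treat this as an assignment problem: match each truck to one route.
Optimal: Car 91→Route 4 (137 km), Car 31→Route 1 (92 km), Car 70→Route 3 (40 km), Car 63→Route 5 (122 km), Car 12→Route 7 (160 km), Car 44→Route 2 (59 km) — total 137+92+40+122+160+59 = 610 km.
Min-entry greedy (repeatedly take the single cheapest remaining cell) gives 661 km, worse by 51.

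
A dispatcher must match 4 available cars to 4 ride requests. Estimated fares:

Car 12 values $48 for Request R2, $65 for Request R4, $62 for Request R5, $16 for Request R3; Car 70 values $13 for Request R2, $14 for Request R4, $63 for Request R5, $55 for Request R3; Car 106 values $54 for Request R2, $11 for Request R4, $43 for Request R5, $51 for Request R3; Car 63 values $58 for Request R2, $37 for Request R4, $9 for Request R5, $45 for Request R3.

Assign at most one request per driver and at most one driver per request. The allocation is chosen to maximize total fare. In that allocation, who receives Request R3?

Car 106 receives Request R3.

Optimal: Car 12→Request R4 ($65), Car 70→Request R5 ($63), Car 106→Request R3 ($51), Car 63→Request R2 ($58) — total 65+63+51+58 = $237.
Row-greedy (each driver in turn takes its best remaining request) gives $227, worse by 10.
Car 106's own top request is Request R2 ($54), but forcing Car 106→Request R2 and reassigning the rest optimally gives only $227 — worse by 10.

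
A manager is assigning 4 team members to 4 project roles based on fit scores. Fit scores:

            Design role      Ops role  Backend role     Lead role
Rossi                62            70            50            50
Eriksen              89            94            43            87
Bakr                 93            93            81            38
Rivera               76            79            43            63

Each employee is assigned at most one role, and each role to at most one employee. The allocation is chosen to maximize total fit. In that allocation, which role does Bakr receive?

Optimal: Rossi→Ops role (70 pts), Eriksen→Lead role (87 pts), Bakr→Backend role (81 pts), Rivera→Design role (76 pts) — total 70+87+81+76 = 314 pts.
Row-greedy (each employee in turn takes its best remaining role) gives 303 pts, worse by 11.
Next-best assignment: Rossi→Design role, Eriksen→Lead role, Bakr→Backend role, Rivera→Ops role = 309 pts.
Bakr's own top role is Design role (93 pts), but forcing Bakr→Design role and reassigning the rest optimally gives only 309 pts — worse by 5.

Bakr receives Backend role.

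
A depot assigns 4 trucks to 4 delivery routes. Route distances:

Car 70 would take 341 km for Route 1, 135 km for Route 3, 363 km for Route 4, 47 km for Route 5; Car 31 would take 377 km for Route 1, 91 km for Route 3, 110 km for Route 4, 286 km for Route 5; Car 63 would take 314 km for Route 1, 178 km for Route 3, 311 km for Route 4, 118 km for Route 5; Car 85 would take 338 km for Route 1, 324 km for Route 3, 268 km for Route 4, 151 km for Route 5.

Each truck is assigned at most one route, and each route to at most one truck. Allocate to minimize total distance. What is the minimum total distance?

Minimum total: 673 km

Treat this as an assignment problem: match each truck to one route.
Optimal: Car 70→Route 5 (47 km), Car 31→Route 4 (110 km), Car 63→Route 3 (178 km), Car 85→Route 1 (338 km) — total 47+110+178+338 = 673 km.
Min-entry greedy (repeatedly take the single cheapest remaining cell) gives 720 km, worse by 47.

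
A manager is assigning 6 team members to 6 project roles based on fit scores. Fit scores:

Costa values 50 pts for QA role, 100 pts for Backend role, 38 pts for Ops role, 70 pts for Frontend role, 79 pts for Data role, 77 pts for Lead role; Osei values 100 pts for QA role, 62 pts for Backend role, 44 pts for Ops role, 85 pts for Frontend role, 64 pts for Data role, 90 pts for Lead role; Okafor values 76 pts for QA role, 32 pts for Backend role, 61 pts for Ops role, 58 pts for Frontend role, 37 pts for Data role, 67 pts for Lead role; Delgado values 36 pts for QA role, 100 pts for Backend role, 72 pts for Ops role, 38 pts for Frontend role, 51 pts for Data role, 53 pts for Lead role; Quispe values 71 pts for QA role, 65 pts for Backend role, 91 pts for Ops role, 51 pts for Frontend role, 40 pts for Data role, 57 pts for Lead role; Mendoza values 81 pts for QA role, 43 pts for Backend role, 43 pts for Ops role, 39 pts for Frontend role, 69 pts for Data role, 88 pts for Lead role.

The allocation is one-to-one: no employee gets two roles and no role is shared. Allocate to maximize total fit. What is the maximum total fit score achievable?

Optimal: Costa→Data role (79 pts), Osei→Frontend role (85 pts), Okafor→QA role (76 pts), Delgado→Backend role (100 pts), Quispe→Ops role (91 pts), Mendoza→Lead role (88 pts) — total 79+85+76+100+91+88 = 519 pts.
Swapping Okafor↔Quispe (Okafor→Ops role 61 pts, Quispe→QA role 71 pts) loses 35.
No other one-to-one assignment exceeds 519 pts.

Maximum total: 519 pts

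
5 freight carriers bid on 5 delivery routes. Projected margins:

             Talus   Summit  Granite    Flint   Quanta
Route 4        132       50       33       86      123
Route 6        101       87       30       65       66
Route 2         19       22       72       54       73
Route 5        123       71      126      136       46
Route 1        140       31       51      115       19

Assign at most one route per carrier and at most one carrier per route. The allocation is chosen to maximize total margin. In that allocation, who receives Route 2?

Granite receives Route 2.

Optimal: Talus→Route 1 ($140k), Summit→Route 6 ($87k), Granite→Route 2 ($72k), Flint→Route 5 ($136k), Quanta→Route 4 ($123k) — total 140+87+72+136+123 = $558k.
Row-greedy (each carrier in turn takes its best remaining route) gives $512k, worse by 46.
Swapping Flint↔Quanta (Flint→Route 4 $86k, Quanta→Route 5 $46k) loses 127.
Every other assignment is strictly worse.
Granite's own top route is Route 5 ($126k), but forcing Granite→Route 5 and reassigning the rest optimally gives only $533k — worse by 25.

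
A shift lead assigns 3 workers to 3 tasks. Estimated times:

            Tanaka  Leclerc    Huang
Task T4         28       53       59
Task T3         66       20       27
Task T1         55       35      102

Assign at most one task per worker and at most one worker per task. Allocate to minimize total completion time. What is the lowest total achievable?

Minimum total: 90 min

Treat this as an assignment problem: match each worker to one task.
Optimal: Tanaka→Task T4 (28 min), Leclerc→Task T1 (35 min), Huang→Task T3 (27 min) — total 28+35+27 = 90 min.
Row-greedy (each worker in turn takes its cheapest remaining task) gives 150 min, worse by 60.
Next-best assignment: Tanaka→Task T1, Leclerc→Task T3, Huang→Task T4 = 134 min.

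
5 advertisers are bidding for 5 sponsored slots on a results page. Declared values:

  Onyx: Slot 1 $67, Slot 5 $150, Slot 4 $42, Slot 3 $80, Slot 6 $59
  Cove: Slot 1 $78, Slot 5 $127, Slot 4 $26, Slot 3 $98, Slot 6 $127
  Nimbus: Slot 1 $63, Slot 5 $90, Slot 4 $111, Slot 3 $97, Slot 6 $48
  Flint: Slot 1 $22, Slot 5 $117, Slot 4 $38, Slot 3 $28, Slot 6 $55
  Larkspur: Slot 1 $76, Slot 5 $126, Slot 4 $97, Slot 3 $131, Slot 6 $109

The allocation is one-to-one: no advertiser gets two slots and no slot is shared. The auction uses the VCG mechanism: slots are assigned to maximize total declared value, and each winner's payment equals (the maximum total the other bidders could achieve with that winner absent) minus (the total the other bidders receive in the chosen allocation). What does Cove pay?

Efficient allocation: Onyx→Slot 1 ($67), Cove→Slot 6 ($127), Nimbus→Slot 4 ($111), Flint→Slot 5 ($117), Larkspur→Slot 3 ($131); total welfare W = $553.
Cove receives Slot 6 at value $127, so the others get W − 127 = $426.
Without Cove: best allocation of the remaining 4 bidders over all 5 slots is Onyx→Slot 5 ($150), Nimbus→Slot 4 ($111), Flint→Slot 6 ($55), Larkspur→Slot 3 ($131), total $447.
VCG payment = (others' best without Cove) − (others' welfare with Cove) = 447 − 426 = $21.

Cove pays $21.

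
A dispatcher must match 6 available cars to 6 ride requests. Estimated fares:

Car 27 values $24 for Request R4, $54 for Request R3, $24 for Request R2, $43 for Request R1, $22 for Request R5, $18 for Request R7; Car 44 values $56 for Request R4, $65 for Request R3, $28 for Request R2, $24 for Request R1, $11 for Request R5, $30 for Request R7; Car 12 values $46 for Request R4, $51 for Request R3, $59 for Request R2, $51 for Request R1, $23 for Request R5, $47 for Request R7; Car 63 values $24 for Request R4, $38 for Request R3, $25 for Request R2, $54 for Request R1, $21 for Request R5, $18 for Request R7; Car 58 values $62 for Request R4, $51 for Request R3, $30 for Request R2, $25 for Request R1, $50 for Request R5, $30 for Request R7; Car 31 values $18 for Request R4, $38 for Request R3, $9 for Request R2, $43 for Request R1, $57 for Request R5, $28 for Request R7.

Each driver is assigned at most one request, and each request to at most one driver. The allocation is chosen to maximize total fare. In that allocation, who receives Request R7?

Car 44 receives Request R7.

Treat this as an assignment problem: match each driver to one request.
Optimal: Car 27→Request R3 ($54), Car 44→Request R7 ($30), Car 12→Request R2 ($59), Car 63→Request R1 ($54), Car 58→Request R4 ($62), Car 31→Request R5 ($57) — total 54+30+59+54+62+57 = $316.
Max-entry greedy (repeatedly take the single best remaining cell) gives $315, worse by 1.
Car 44's own top request is Request R3 ($65), but forcing Car 44→Request R3 and reassigning the rest optimally gives only $315 — worse by 1.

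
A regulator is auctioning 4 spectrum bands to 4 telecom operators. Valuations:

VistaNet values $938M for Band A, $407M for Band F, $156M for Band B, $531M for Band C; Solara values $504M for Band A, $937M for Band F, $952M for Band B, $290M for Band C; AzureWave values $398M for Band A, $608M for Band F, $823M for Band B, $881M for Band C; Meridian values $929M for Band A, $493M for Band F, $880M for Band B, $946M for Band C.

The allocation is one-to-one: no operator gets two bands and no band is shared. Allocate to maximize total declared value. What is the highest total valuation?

This is the linear assignment problem.
Optimal: VistaNet→Band A ($938M), Solara→Band F ($937M), AzureWave→Band B ($823M), Meridian→Band C ($946M) — total 938+937+823+946 = $3644M.
Max-entry greedy (repeatedly take the single best remaining cell) gives $3444M, worse by 200.
Swapping VistaNet↔Solara (VistaNet→Band F $407M, Solara→Band A $504M) loses 964.
Every other assignment is strictly worse.

Maximum total: $3644M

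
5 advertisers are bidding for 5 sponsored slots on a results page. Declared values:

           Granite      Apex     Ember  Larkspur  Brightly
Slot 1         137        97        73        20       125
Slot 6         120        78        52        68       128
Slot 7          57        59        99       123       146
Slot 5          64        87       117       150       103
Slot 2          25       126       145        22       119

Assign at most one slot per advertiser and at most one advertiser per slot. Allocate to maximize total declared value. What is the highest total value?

Maximum total: $658

This is a one-to-one assignment (maximum-weight bipartite matching).
Optimal: Granite→Slot 6 ($120), Apex→Slot 1 ($97), Ember→Slot 2 ($145), Larkspur→Slot 5 ($150), Brightly→Slot 7 ($146) — total 120+97+145+150+146 = $658.
Max-entry greedy (repeatedly take the single best remaining cell) gives $656, worse by 2.
Swapping Larkspur↔Brightly (Larkspur→Slot 7 $123, Brightly→Slot 5 $103) loses 70.
Checked against all permutations: $658 is optimal.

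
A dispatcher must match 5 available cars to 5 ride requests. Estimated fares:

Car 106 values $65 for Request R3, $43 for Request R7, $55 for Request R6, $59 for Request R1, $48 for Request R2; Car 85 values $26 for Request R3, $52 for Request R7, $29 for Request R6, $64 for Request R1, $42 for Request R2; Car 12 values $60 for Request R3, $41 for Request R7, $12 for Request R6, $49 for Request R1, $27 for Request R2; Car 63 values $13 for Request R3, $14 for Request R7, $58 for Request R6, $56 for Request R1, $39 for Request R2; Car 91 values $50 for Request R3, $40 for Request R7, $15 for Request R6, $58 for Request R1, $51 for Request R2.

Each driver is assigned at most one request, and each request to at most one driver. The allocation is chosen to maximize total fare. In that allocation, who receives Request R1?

Car 106 receives Request R1.

This is the linear assignment problem.
Optimal: Car 106→Request R1 ($59), Car 85→Request R7 ($52), Car 12→Request R3 ($60), Car 63→Request R6 ($58), Car 91→Request R2 ($51) — total 59+52+60+58+51 = $280.
Next-best assignment: Car 106→Request R3, Car 85→Request R1, Car 12→Request R7, Car 63→Request R6, Car 91→Request R2 = $279.
Car 106's own top request is Request R3 ($65), but forcing Car 106→Request R3 and reassigning the rest optimally gives only $279 — worse by 1.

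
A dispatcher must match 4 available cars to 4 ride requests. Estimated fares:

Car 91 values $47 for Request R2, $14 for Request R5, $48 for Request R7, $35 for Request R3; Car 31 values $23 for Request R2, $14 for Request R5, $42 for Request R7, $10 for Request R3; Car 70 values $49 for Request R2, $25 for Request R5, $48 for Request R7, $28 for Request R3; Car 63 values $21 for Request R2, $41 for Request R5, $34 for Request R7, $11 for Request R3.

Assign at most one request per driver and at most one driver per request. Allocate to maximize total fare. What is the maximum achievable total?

Maximum total: $167

Treat this as an assignment problem: match each driver to one request.
Optimal: Car 91→Request R3 ($35), Car 31→Request R7 ($42), Car 70→Request R2 ($49), Car 63→Request R5 ($41) — total 35+42+49+41 = $167.
Column-greedy (each request in turn goes to its best remaining driver) gives $148, worse by 19.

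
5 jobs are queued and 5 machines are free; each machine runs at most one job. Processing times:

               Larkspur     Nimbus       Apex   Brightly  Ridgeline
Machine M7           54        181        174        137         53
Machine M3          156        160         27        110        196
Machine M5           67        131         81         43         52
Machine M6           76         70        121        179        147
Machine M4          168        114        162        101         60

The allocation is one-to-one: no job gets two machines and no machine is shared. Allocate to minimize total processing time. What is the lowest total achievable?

Min total: 254 min

Treat this as an assignment problem: match each job to one machine.
Optimal: Larkspur→Machine M7 (54 min), Nimbus→Machine M6 (70 min), Apex→Machine M3 (27 min), Brightly→Machine M5 (43 min), Ridgeline→Machine M4 (60 min) — total 54+70+27+43+60 = 254 min.
Min-entry greedy (repeatedly take the single cheapest remaining cell) gives 361 min, worse by 107.
Swapping Larkspur↔Nimbus (Larkspur→Machine M6 76 min, Nimbus→Machine M7 181 min) adds 133.
Every other assignment is strictly worse.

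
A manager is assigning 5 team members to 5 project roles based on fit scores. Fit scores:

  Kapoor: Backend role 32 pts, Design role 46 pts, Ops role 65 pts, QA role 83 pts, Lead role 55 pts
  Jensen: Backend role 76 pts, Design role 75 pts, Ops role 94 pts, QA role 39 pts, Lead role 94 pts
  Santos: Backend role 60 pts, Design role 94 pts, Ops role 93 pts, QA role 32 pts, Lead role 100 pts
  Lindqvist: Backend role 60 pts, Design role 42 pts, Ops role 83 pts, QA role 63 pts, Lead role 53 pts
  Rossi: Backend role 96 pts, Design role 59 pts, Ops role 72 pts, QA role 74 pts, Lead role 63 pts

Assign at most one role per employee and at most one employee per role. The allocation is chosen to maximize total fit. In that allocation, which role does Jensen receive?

Treat this as an assignment problem: match each employee to one role.
Optimal: Kapoor→QA role (83 pts), Jensen→Lead role (94 pts), Santos→Design role (94 pts), Lindqvist→Ops role (83 pts), Rossi→Backend role (96 pts) — total 83+94+94+83+96 = 450 pts.
Max-entry greedy (repeatedly take the single best remaining cell) gives 415 pts, worse by 35.
Next-best assignment: Kapoor→QA role, Jensen→Design role, Santos→Lead role, Lindqvist→Ops role, Rossi→Backend role = 437 pts.
Jensen's own top role is Ops role (94 pts), but forcing Jensen→Ops role and reassigning the rest optimally gives only 420 pts — worse by 30.

Jensen receives Lead role.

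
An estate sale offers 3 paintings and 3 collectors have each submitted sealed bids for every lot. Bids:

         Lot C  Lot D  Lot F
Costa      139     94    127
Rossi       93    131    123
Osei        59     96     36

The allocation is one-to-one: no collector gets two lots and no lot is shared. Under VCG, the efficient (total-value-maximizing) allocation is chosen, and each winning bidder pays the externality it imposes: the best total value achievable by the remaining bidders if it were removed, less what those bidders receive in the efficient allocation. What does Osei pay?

Osei pays $8.

Efficient allocation: Costa→Lot C ($139), Rossi→Lot F ($123), Osei→Lot D ($96); total welfare W = $358.
Osei receives Lot D at value $96, so the others get W − 96 = $262.
Without Osei: best allocation of the remaining 2 bidders over all 3 lots is Costa→Lot C ($139), Rossi→Lot D ($131), total $270.
VCG payment = (others' best without Osei) − (others' welfare with Osei) = 270 − 262 = $8.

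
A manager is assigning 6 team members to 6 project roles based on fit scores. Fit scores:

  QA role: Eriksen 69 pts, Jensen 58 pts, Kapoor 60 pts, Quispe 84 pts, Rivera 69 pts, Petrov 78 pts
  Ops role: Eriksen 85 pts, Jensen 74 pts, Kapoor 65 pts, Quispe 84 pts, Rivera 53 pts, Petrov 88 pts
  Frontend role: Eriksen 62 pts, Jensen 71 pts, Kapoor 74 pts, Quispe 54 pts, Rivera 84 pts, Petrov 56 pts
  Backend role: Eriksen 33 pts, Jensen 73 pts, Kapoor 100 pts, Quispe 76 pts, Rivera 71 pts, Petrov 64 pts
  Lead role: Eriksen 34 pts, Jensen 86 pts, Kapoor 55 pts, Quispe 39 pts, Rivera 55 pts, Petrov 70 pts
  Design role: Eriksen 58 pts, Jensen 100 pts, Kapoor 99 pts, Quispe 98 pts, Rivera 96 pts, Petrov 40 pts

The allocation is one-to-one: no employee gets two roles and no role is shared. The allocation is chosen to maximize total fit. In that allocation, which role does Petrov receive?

Treat this as an assignment problem: match each employee to one role.
Optimal: Eriksen→Ops role (85 pts), Jensen→Lead role (86 pts), Kapoor→Backend role (100 pts), Quispe→Design role (98 pts), Rivera→Frontend role (84 pts), Petrov→QA role (78 pts) — total 85+86+100+98+84+78 = 531 pts.
Column-greedy (each role in turn goes to its best remaining employee) gives 500 pts, worse by 31.
Next-best assignment: Eriksen→QA role, Jensen→Lead role, Kapoor→Backend role, Quispe→Design role, Rivera→Frontend role, Petrov→Ops role = 525 pts.
Swapping Quispe↔Kapoor (Quispe→Backend role 76 pts, Kapoor→Design role 99 pts) loses 23.
Checked against all permutations: 531 pts is optimal.
Petrov's own top role is Ops role (88 pts), but forcing Petrov→Ops role and reassigning the rest optimally gives only 525 pts — worse by 6.

Petrov receives QA role.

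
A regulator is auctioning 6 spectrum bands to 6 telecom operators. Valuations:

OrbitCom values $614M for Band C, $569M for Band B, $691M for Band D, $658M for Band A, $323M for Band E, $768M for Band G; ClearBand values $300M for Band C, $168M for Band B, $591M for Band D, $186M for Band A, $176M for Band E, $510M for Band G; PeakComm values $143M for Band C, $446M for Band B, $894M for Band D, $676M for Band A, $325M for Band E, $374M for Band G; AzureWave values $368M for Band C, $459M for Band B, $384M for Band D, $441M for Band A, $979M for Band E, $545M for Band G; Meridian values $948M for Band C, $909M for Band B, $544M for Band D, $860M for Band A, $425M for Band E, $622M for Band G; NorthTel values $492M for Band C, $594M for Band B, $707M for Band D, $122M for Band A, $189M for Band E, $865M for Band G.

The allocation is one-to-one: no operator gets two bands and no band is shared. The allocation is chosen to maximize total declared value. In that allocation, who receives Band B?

Treat this as an assignment problem: match each operator to one band.
Optimal: OrbitCom→Band C ($614M), ClearBand→Band D ($591M), PeakComm→Band A ($676M), AzureWave→Band E ($979M), Meridian→Band B ($909M), NorthTel→Band G ($865M) — total 614+591+676+979+909+865 = $4634M.
Column-greedy (each band in turn goes to its best remaining operator) gives $4583M, worse by 51.
Next-best assignment: OrbitCom→Band B, ClearBand→Band D, PeakComm→Band A, AzureWave→Band E, Meridian→Band C, NorthTel→Band G = $4628M.
Meridian's own top band is Band C ($948M), but forcing Meridian→Band C and reassigning the rest optimally gives only $4628M — worse by 6.

Meridian receives Band B.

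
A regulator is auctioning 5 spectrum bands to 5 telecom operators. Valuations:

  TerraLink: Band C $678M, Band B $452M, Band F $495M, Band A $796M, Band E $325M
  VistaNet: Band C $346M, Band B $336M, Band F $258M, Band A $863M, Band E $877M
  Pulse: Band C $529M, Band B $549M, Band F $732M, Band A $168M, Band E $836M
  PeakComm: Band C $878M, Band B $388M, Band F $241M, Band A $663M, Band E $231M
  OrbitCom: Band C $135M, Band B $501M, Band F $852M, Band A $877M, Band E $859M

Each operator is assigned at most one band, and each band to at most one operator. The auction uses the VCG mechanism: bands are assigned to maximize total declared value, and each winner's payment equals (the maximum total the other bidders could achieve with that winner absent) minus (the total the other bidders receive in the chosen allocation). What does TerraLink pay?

Efficient allocation: TerraLink→Band A ($796M), VistaNet→Band E ($877M), Pulse→Band B ($549M), PeakComm→Band C ($878M), OrbitCom→Band F ($852M); total welfare W = $3952M.
TerraLink receives Band A at value $796M, so the others get W − 796 = $3156M.
Without TerraLink: best allocation of the remaining 4 bidders over all 5 bands is VistaNet→Band A ($863M), Pulse→Band E ($836M), PeakComm→Band C ($878M), OrbitCom→Band F ($852M), total $3429M.
VCG payment = (others' best without TerraLink) − (others' welfare with TerraLink) = 3429 − 3156 = $273M.

TerraLink pays $273M.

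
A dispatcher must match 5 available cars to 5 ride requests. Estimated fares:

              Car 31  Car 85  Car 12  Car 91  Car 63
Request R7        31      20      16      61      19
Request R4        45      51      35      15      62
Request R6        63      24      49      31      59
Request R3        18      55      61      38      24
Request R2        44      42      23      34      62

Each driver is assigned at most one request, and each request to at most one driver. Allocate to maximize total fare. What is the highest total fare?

Treat this as an assignment problem: match each driver to one request.
Optimal: Car 31→Request R6 ($63), Car 85→Request R4 ($51), Car 12→Request R3 ($61), Car 91→Request R7 ($61), Car 63→Request R2 ($62) — total 63+51+61+61+62 = $298.
Max-entry greedy (repeatedly take the single best remaining cell) gives $289, worse by 9.
Next-best assignment: Car 31→Request R6, Car 85→Request R2, Car 12→Request R3, Car 91→Request R7, Car 63→Request R4 = $289.
Every other assignment is strictly worse.

Maximum total: $298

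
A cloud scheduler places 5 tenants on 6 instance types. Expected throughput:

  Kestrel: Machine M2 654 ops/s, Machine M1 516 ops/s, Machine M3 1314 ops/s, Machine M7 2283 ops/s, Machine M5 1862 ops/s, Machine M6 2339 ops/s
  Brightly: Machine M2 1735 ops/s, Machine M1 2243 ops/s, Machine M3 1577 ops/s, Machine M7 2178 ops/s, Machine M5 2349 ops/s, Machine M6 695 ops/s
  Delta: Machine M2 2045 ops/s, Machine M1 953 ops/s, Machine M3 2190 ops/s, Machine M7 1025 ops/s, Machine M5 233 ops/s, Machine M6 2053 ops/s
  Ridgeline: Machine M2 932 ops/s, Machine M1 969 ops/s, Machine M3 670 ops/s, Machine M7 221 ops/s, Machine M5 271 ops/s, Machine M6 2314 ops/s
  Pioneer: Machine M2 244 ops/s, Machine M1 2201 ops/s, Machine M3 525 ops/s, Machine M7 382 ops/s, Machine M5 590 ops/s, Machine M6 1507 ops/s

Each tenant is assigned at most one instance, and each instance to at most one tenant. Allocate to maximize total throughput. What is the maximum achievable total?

This is the linear assignment problem.
Optimal: Kestrel→Machine M7 (2283 ops/s), Brightly→Machine M5 (2349 ops/s), Delta→Machine M3 (2190 ops/s), Ridgeline→Machine M6 (2314 ops/s), Pioneer→Machine M1 (2201 ops/s) — total 2283+2349+2190+2314+2201 = 11337 ops/s.
Next-best assignment: Kestrel→Machine M7, Brightly→Machine M5, Delta→Machine M2, Ridgeline→Machine M6, Pioneer→Machine M1 = 11192 ops/s.

Max total: 11337 ops/s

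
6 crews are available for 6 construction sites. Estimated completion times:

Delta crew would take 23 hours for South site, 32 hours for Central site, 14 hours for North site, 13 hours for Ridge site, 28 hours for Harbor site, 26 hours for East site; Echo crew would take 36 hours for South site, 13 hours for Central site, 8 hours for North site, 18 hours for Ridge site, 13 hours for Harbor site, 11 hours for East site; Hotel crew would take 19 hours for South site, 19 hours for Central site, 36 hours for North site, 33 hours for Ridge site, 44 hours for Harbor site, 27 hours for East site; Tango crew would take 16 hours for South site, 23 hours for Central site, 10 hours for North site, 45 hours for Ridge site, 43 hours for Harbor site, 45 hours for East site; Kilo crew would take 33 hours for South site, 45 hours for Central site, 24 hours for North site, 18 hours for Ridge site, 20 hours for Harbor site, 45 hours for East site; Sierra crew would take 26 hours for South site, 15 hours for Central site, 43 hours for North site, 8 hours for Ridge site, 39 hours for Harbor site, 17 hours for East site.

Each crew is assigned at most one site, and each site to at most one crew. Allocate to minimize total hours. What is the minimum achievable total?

This is the linear assignment problem.
Optimal: Delta crew→North site (14 hours), Echo crew→East site (11 hours), Hotel crew→Central site (19 hours), Tango crew→South site (16 hours), Kilo crew→Harbor site (20 hours), Sierra crew→Ridge site (8 hours) — total 14+11+19+16+20+8 = 88 hours.
Column-greedy (each site in turn goes to its cheapest remaining crew) gives 98 hours, worse by 10.

Minimum total: 88 hours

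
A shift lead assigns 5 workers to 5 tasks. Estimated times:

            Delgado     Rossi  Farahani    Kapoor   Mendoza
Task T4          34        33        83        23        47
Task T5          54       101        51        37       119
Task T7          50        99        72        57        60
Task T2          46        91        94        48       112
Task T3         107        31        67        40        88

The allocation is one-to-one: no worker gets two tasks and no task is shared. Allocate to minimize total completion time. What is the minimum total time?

This is the linear assignment problem.
Optimal: Delgado→Task T2 (46 min), Rossi→Task T3 (31 min), Farahani→Task T5 (51 min), Kapoor→Task T4 (23 min), Mendoza→Task T7 (60 min) — total 46+31+51+23+60 = 211 min.
Row-greedy (each worker in turn takes its cheapest remaining task) gives 224 min, worse by 13.
Swapping Rossi↔Kapoor (Rossi→Task T4 33 min, Kapoor→Task T3 40 min) adds 19.
Checked against all permutations: 211 min is optimal.

Min total: 211 min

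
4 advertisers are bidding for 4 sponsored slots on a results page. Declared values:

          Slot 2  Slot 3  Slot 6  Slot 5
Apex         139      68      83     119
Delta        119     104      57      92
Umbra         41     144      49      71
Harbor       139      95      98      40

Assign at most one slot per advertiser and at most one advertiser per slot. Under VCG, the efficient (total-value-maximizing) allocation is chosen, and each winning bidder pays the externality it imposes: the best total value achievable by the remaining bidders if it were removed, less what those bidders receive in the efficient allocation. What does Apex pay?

Efficient allocation: Apex→Slot 5 ($119), Delta→Slot 2 ($119), Umbra→Slot 3 ($144), Harbor→Slot 6 ($98); total welfare W = $480.
Apex receives Slot 5 at value $119, so the others get W − 119 = $361.
Without Apex: best allocation of the remaining 3 bidders over all 4 slots is Delta→Slot 5 ($92), Umbra→Slot 3 ($144), Harbor→Slot 2 ($139), total $375.
VCG payment = (others' best without Apex) − (others' welfare with Apex) = 375 − 361 = $14.

Apex pays $14.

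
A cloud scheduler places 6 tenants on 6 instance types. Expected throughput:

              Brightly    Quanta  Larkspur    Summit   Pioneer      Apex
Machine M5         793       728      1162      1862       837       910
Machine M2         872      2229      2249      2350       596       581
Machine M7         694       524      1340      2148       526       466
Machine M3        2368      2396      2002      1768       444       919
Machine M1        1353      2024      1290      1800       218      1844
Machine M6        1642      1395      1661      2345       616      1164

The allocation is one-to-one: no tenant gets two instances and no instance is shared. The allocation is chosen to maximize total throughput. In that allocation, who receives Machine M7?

Treat this as an assignment problem: match each tenant to one instance.
Optimal: Brightly→Machine M6 (1642 ops/s), Quanta→Machine M3 (2396 ops/s), Larkspur→Machine M2 (2249 ops/s), Summit→Machine M7 (2148 ops/s), Pioneer→Machine M5 (837 ops/s), Apex→Machine M1 (1844 ops/s) — total 1642+2396+2249+2148+837+1844 = 11116 ops/s.
Row-greedy (each tenant in turn takes its best remaining instance) gives 11087 ops/s, worse by 29.
Next-best assignment: Brightly→Machine M3, Quanta→Machine M2, Larkspur→Machine M6, Summit→Machine M7, Pioneer→Machine M5, Apex→Machine M1 = 11087 ops/s.
Every other assignment is strictly worse.
Summit's own top instance is Machine M2 (2350 ops/s), but forcing Summit→Machine M2 and reassigning the rest optimally gives only 10409 ops/s — worse by 707.

Summit receives Machine M7.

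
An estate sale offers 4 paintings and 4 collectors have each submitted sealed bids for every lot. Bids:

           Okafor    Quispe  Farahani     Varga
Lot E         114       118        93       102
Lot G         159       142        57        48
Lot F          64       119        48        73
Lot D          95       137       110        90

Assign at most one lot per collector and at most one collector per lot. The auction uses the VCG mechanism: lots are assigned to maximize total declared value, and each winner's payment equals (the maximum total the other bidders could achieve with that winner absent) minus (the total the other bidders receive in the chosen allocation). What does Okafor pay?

Okafor pays $23.

Efficient allocation: Okafor→Lot G ($159), Quispe→Lot F ($119), Farahani→Lot D ($110), Varga→Lot E ($102); total welfare W = $490.
Okafor receives Lot G at value $159, so the others get W − 159 = $331.
Without Okafor: best allocation of the remaining 3 bidders over all 4 lots is Quispe→Lot G ($142), Farahani→Lot D ($110), Varga→Lot E ($102), total $354.
VCG payment = (others' best without Okafor) − (others' welfare with Okafor) = 354 − 331 = $23.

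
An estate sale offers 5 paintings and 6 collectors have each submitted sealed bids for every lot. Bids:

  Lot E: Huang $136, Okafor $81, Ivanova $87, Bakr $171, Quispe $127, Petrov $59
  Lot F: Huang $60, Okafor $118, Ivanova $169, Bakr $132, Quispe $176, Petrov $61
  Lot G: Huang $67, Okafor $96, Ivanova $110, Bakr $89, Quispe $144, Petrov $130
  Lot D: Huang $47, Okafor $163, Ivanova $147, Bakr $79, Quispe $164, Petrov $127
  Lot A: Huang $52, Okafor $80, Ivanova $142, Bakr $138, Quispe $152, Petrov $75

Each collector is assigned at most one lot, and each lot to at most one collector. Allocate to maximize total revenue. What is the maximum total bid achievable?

Optimal: Bakr→Lot E ($171), Ivanova→Lot F ($169), Petrov→Lot G ($130), Okafor→Lot D ($163), Quispe→Lot A ($152) — total 171+169+130+163+152 = $785.
Row-greedy (each collector in turn takes its best remaining lot) gives $750, worse by 35.

Maximum total: $785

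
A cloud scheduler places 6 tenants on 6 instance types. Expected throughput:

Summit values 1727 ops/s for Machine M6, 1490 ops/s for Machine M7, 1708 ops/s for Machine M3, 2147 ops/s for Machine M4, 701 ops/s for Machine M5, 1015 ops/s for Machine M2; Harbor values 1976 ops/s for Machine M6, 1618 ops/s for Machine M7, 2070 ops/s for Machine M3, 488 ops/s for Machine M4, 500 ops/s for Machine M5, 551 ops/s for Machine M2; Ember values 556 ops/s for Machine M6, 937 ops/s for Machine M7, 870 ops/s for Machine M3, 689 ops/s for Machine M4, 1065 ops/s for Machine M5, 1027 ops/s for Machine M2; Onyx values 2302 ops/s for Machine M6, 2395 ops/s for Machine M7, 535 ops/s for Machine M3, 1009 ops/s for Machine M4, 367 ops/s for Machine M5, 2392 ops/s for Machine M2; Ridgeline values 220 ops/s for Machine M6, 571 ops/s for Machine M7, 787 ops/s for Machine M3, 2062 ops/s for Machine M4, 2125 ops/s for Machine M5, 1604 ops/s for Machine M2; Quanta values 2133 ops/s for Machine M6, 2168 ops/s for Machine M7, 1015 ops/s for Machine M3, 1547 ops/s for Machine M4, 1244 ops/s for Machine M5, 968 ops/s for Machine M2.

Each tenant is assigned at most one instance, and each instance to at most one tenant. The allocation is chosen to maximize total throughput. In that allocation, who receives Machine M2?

Ember receives Machine M2.

Optimal: Summit→Machine M4 (2147 ops/s), Harbor→Machine M3 (2070 ops/s), Ember→Machine M2 (1027 ops/s), Onyx→Machine M7 (2395 ops/s), Ridgeline→Machine M5 (2125 ops/s), Quanta→Machine M6 (2133 ops/s) — total 2147+2070+1027+2395+2125+2133 = 11897 ops/s.
Row-greedy (each tenant in turn takes its best remaining instance) gives 11414 ops/s, worse by 483.
Next-best assignment: Summit→Machine M4, Harbor→Machine M3, Ember→Machine M2, Onyx→Machine M6, Ridgeline→Machine M5, Quanta→Machine M7 = 11839 ops/s.
Every other assignment is strictly worse.
Ember's own top instance is Machine M5 (1065 ops/s), but forcing Ember→Machine M5 and reassigning the rest optimally gives only 11484 ops/s — worse by 413.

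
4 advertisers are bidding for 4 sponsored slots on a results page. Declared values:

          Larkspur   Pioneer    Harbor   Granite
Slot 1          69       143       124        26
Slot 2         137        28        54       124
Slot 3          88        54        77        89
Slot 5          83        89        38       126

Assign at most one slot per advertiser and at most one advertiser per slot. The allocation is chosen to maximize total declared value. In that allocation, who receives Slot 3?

This is the linear assignment problem.
Optimal: Larkspur→Slot 2 ($137), Pioneer→Slot 1 ($143), Harbor→Slot 3 ($77), Granite→Slot 5 ($126) — total 137+143+77+126 = $483.
Column-greedy (each slot in turn goes to its best remaining advertiser) gives $407, worse by 76.
Next-best assignment: Larkspur→Slot 2, Pioneer→Slot 3, Harbor→Slot 1, Granite→Slot 5 = $441.
No other one-to-one assignment exceeds $483.
Harbor's own top slot is Slot 1 ($124), but forcing Harbor→Slot 1 and reassigning the rest optimally gives only $441 — worse by 42.

Harbor receives Slot 3.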